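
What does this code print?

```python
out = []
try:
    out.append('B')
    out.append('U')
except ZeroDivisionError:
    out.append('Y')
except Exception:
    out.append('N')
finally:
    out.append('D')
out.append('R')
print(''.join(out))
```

Execution trace: 'B' (try body) → 'U' (try body, no exception) → 'D' (finally) → 'R' (after the try/except). Output: BUDR

Answer: BUDR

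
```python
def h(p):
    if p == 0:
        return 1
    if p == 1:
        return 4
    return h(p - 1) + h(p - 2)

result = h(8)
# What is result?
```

Build up from base cases: h(0)=1, h(1)=4, h(2)=5, h(3)=9, h(4)=14, h(5)=23, h(6)=37, ..., h(8)=97

Answer: 97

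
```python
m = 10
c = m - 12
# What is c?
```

Trace:
`m = 10` → m = 10
`c = m - 12` → c = -2
So c = -2

Answer: -2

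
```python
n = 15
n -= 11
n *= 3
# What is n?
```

Trace:
`n = 15` → n = 15
`n -= 11` → n = 4
`n *= 3` → n = 12
So n = 12

Answer: 12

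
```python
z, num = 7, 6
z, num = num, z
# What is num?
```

Trace:
`z, num = 7, 6` → z = 7; num = 6
`z, num = num, z` → z = 6; num = 7
So num = 7

Answer: 7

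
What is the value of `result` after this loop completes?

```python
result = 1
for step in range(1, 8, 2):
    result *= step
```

Product of 1, 3, 5, ... up to 7
`result` takes the values: 1 → 3 → 15 → 105

Answer: 105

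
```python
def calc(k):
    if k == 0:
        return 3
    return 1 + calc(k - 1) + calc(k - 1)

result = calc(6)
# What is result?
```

calc(k) = 1 + 2·calc(k-1), calc(0)=3. Closed form: (3+1)·2^6 - 1 = 255.

Answer: 255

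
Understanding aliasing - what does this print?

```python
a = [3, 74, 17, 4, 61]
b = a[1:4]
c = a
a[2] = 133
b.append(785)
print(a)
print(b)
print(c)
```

Key concept: slice vs alias.
Step by step:
`a = [3, 74, 17, 4, 61]` → a = [3, 74, 17, 4, 61]
`b = a[1:4]` → b = [74, 17, 4]
`c = a` → c = [3, 74, 17, 4, 61] (same object as a)
`a[2] = 133` → a = [3, 74, 133, 4, 61] (same object as c); c = [3, 74, 133, 4, 61] (same object as a)
`b.append(785)` → b = [74, 17, 4, 785]
`print(a)` → prints [3, 74, 133, 4, 61]
`print(b)` → prints [74, 17, 4, 785]
`print(c)` → prints [3, 74, 133, 4, 61]

Answer:
[3, 74, 133, 4, 61]
[74, 17, 4, 785]
[3, 74, 133, 4, 61]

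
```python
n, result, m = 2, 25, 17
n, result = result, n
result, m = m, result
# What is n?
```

Trace:
`n, result, m = 2, 25, 17` → n = 2; result = 25; m = 17
`n, result = result, n` → n = 25; result = 2
`result, m = m, result` → result = 17; m = 2
So n = 25

Answer: 25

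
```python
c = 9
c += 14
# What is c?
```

Trace:
`c = 9` → c = 9
`c += 14` → c = 23
So c = 23

Answer: 23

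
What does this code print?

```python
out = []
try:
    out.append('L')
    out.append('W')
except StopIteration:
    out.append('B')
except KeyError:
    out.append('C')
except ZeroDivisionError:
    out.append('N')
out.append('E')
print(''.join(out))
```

Execution trace: 'L' (try body) → 'W' (try body, no exception) → 'E' (after the try/except). Output: LWE

Answer: LWE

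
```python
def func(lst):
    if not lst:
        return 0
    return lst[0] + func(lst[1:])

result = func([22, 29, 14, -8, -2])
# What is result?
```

22 + 29 + 14 + (-8) + (-2) + 0 = 55

Answer: 55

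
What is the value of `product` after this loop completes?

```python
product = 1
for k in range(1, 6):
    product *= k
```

5! = 120
`product` takes the values: 1 → 2 → 6 → 24 → 120

Answer: 120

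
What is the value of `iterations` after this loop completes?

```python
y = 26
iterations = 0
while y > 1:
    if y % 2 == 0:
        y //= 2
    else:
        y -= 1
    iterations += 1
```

Steps to reduce 26 to 1
`iterations` takes the values: 0 → 1 → 2 → 3 → 4 → 5 → 6

Answer: 6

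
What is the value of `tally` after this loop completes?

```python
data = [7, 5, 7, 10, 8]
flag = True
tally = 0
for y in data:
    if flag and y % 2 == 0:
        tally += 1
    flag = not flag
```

Count even values at even positions
`tally` takes the values: 0 → 1

Answer: 1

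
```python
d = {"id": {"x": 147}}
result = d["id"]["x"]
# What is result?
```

Trace:
`d = {"id": {"x": 147}}` → d = {'id': {'x': 147}}
`result = d["id"]["x"]` → result = 147
So result = 147

Answer: 147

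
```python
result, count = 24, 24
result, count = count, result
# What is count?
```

Trace:
`result, count = 24, 24` → result = 24; count = 24
`result, count = count, result` → result = 24; count = 24
So count = 24

Answer: 24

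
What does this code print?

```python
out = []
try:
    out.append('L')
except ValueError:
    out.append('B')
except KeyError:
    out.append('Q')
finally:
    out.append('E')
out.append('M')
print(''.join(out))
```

Execution trace: 'L' (try body, no exception) → 'E' (finally) → 'M' (after the try/except). Output: LEM

Answer: LEM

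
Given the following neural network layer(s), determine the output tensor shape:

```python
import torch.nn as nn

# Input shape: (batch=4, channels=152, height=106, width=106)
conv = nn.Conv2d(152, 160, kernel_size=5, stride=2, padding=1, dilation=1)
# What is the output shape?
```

Input: (4, 152, 106, 106) -> Output: (4, 160, 52, 52)

Answer: (4, 160, 52, 52)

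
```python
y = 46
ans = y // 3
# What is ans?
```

Trace:
`y = 46` → y = 46
`ans = y // 3` → ans = 15
So ans = 15

Answer: 15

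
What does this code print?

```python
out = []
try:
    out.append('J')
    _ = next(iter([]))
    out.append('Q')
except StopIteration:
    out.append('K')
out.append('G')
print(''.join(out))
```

Execution trace: 'J' (try body) → 'K' (except StopIteration) → 'G' (after the try/except). Output: JKG

Answer: JKG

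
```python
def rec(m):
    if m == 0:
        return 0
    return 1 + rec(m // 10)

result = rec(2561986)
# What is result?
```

Count of digits of 2561986: 7

Answer: 7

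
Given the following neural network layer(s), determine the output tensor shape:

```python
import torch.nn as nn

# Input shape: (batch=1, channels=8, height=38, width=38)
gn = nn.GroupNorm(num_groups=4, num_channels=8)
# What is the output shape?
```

Input: (1, 8, 38, 38) -> Output: (1, 8, 38, 38)

Answer: (1, 8, 38, 38)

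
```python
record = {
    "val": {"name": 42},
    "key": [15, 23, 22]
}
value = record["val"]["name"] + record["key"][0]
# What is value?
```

Trace:
`record = { ...` → record = {'val': {'name': 42}, 'key': [15, 23, 22]}
`value = record["val"]["name"] + record["key"][0]` → value = 57
So value = 57

Answer: 57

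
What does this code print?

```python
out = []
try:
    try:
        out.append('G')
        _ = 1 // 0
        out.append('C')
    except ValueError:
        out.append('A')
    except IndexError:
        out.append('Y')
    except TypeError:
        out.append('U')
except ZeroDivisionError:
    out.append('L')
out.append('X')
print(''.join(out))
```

Execution trace: 'G' (try body) → 'L' (outer except ZeroDivisionError) → 'X' (after the try/except). Output: GLX

Answer: GLX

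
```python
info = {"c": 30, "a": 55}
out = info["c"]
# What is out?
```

Trace:
`info = {"c": 30, "a": 55}` → info = {'c': 30, 'a': 55}
`out = info["c"]` → out = 30
So out = 30

Answer: 30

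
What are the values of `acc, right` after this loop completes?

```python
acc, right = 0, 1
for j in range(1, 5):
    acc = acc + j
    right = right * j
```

Sum and factorial of 1 to 4
`acc, right` takes the values: (0, 1) → (1, 1) → (3, 1) → (3, 2) → (6, 2) → (6, 6) → (10, 6) → (10, 24)

Answer: 10, 24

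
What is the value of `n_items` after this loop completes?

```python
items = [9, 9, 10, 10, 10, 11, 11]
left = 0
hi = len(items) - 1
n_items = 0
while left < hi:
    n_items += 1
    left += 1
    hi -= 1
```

Iterations until pointers meet (list length 7)
`n_items` takes the values: 0 → 1 → 2 → 3

Answer: 3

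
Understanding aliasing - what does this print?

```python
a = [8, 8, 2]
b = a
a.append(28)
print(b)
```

Key concept: basic list aliasing.
Step by step:
`a = [8, 8, 2]` → a = [8, 8, 2]
`b = a` → b = [8, 8, 2] (same object as a)
`a.append(28)` → a = [8, 8, 2, 28] (same object as b); b = [8, 8, 2, 28] (same object as a)
`print(b)` → prints [8, 8, 2, 28]

Answer: [8, 8, 2, 28]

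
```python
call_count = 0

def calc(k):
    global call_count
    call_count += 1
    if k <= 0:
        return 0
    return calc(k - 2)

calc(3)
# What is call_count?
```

Linear recursion stepping by 2: 3 calls from k=3 down to ≤0.

Answer: 3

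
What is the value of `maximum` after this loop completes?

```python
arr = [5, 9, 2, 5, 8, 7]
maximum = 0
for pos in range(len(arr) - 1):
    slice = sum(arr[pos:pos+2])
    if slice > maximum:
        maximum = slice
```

Max sum of 2-element window in [5, 9, 2, 5, 8, 7]
`maximum` takes the values: 0 → 14 → 15

Answer: 15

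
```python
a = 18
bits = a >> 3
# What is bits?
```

Trace:
`a = 18` → a = 18
`bits = a >> 3` → bits = 2
So bits = 2

Answer: 2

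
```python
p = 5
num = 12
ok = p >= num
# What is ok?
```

Trace:
`p = 5` → p = 5
`num = 12` → num = 12
`ok = p >= num` → ok = False
So ok = False

Answer: False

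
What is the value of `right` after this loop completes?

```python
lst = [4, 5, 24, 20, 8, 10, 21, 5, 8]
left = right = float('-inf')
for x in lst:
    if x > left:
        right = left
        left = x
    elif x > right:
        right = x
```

Second largest (with repeats) in [4, 5, 24, 20, 8, 10, 21, 5, 8]
`right` takes the values: -inf → 4 → 5 → 20 → 21

Answer: 21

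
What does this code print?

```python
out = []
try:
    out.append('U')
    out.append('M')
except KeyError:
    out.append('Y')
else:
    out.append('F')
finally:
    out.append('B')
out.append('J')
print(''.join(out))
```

Execution trace: 'U' (try body) → 'M' (try body, no exception) → 'F' (else) → 'B' (finally) → 'J' (after the try/except). Output: UMFBJ

Answer: UMFBJ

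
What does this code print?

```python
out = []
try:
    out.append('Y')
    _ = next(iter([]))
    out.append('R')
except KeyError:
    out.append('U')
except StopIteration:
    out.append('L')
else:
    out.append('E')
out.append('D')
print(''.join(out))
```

Execution trace: 'Y' (try body) → 'L' (except StopIteration) → 'D' (after the try/except). Output: YLD

Answer: YLD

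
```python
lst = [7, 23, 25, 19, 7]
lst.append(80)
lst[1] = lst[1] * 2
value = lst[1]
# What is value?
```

Trace:
`lst = [7, 23, 25, 19, 7]` → lst = [7, 23, 25, 19, 7]
`lst.append(80)` → lst = [7, 23, 25, 19, 7, 80]
`lst[1] = lst[1] * 2` → lst = [7, 46, 25, 19, 7, 80]
`value = lst[1]` → value = 46
So value = 46

Answer: 46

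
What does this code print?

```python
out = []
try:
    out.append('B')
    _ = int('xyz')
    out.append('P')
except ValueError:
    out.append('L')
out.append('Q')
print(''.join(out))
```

Execution trace: 'B' (try body) → 'L' (except ValueError) → 'Q' (after the try/except). Output: BLQ

Answer: BLQ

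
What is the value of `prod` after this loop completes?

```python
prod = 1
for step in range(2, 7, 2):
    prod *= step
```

Product of even numbers 2 to 6
`prod` takes the values: 1 → 2 → 8 → 48

Answer: 48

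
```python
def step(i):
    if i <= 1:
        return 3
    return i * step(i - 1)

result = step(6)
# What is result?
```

step(6) = 6 * 5 * 4 * 3 * 2 * 3 = 2160

Answer: 2160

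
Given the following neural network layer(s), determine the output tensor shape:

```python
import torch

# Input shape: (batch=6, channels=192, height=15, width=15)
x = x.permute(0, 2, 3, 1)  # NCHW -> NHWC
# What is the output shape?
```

Input: (6, 192, 15, 15) -> Output: (6, 15, 15, 192)

Answer: (6, 15, 15, 192)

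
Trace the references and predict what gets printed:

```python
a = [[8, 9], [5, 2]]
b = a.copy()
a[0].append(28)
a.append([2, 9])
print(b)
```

Key concept: shallow copy with nested lists.
Step by step:
`a = [[8, 9], [5, 2]]` → a = [[8, 9], [5, 2]]
`b = a.copy()` → b = [[8, 9], [5, 2]]
`a[0].append(28)` → a = [[8, 9, 28], [5, 2]]; b = [[8, 9, 28], [5, 2]]
`a.append([2, 9])` → a = [[8, 9, 28], [5, 2], [2, 9]]
`print(b)` → prints [[8, 9, 28], [5, 2]]

Answer: [[8, 9, 28], [5, 2]]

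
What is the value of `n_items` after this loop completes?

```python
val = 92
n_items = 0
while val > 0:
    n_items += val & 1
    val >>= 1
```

Count set bits in 92 (binary: 0b1011100)
`n_items` takes the values: 0 → 1 → 2 → 3 → 4

Answer: 4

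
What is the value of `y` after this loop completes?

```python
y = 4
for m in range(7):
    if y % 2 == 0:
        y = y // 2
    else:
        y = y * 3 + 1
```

Collatz-style transformation from 4
`y` takes the values: 4 → 2 → 1 → 4 → 2 → 1 → 4 → 2

Answer: 2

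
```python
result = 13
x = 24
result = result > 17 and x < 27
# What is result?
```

Trace:
`result = 13` → result = 13
`x = 24` → x = 24
`result = result > 17 and x < 27` → result = False
So result = False

Answer: False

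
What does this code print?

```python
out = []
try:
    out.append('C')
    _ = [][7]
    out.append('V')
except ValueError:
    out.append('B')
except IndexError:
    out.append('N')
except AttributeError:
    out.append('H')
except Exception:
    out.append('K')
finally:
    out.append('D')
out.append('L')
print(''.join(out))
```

Execution trace: 'C' (try body) → 'N' (except IndexError) → 'D' (finally) → 'L' (after the try/except). Output: CNDL

Answer: CNDL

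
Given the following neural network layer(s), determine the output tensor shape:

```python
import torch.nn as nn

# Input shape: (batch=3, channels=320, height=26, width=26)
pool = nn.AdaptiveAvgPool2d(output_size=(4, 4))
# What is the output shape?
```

Input: (3, 320, 26, 26) -> Output: (3, 320, 4, 4)

Answer: (3, 320, 4, 4)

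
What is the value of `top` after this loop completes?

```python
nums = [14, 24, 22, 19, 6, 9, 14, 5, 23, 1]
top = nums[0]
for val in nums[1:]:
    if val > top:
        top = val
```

Maximum of [14, 24, 22, 19, 6, 9, 14, 5, 23, 1]
`top` takes the values: 14 → 24

Answer: 24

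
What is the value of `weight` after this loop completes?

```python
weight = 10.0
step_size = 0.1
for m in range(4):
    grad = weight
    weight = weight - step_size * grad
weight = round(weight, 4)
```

Gradient descent: w = 10.0 * (1 - 0.1)^4
`weight` takes the values: 10.0 → 9.0 → 8.1 → 7.29 → 6.561

Answer: 6.561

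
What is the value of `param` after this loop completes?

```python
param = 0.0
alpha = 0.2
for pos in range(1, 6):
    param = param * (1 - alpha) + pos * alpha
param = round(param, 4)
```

Moving average with lr=0.2
`param` takes the values: 0.0 → 0.2 → 0.56 → 1.048 → 1.6384 → 2.31072 → 2.3107

Answer: 2.3107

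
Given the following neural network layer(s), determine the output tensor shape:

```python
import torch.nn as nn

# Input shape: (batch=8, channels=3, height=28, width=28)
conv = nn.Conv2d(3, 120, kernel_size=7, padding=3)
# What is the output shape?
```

Input: (8, 3, 28, 28) -> Output: (8, 120, 28, 28)

Answer: (8, 120, 28, 28)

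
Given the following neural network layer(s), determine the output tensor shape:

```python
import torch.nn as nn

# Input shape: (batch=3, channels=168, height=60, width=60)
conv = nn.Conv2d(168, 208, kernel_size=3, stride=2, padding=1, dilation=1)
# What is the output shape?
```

Input: (3, 168, 60, 60) -> Output: (3, 208, 30, 30)

Answer: (3, 208, 30, 30)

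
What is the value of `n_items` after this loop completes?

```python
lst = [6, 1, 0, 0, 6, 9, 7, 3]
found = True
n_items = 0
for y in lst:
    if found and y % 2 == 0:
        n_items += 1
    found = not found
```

Count even values at even positions
`n_items` takes the values: 0 → 1 → 2 → 3

Answer: 3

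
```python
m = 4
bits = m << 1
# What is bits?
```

Trace:
`m = 4` → m = 4
`bits = m << 1` → bits = 8
So bits = 8

Answer: 8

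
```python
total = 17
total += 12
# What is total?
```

Trace:
`total = 17` → total = 17
`total += 12` → total = 29
So total = 29

Answer: 29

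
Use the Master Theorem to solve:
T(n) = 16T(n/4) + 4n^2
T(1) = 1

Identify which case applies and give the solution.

a=16, b=4, f(n)=4n^2. log_4(16) = 2. Since c=2 = 2, Case 2 applies: T(n) = Θ(n^log_b(a) · log n) = O(n^2 log n).

Answer: O(n^2 log n) - Case 2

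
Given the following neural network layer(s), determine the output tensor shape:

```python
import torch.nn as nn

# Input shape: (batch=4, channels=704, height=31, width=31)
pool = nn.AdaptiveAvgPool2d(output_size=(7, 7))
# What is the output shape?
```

Input: (4, 704, 31, 31) -> Output: (4, 704, 7, 7)

Answer: (4, 704, 7, 7)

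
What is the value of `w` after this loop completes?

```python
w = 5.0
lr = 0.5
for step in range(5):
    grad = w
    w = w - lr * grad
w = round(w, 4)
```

Gradient descent: w = 5.0 * (1 - 0.5)^5
`w` takes the values: 5.0 → 2.5 → 1.25 → 0.625 → 0.3125 → 0.15625 → 0.1562

Answer: 0.1562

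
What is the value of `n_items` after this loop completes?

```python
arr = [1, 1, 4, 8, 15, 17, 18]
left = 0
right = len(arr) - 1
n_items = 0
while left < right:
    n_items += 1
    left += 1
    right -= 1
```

Iterations until pointers meet (list length 7)
`n_items` takes the values: 0 → 1 → 2 → 3

Answer: 3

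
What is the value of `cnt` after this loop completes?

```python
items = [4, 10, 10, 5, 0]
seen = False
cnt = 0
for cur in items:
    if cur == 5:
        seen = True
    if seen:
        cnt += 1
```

Count elements after first 5 in [4, 10, 10, 5, 0]
`cnt` takes the values: 0 → 1 → 2

Answer: 2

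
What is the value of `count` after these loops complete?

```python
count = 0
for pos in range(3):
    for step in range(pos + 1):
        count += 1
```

Triangle: 1 + 2 + ... + 3
`count` takes the values: 0 → 1 → 2 → 3 → 4 → 5 → 6

Answer: 6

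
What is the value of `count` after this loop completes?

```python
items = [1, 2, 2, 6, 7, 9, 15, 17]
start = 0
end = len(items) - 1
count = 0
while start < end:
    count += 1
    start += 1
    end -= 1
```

Iterations until pointers meet (list length 8)
`count` takes the values: 0 → 1 → 2 → 3 → 4

Answer: 4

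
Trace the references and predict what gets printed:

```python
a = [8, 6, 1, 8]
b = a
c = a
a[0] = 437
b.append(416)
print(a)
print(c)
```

Key concept: multiple aliases.
Step by step:
`a = [8, 6, 1, 8]` → a = [8, 6, 1, 8]
`b = a` → b = [8, 6, 1, 8] (same object as a)
`c = a` → c = [8, 6, 1, 8] (same object as a, b)
`a[0] = 437` → a = [437, 6, 1, 8] (same object as b, c); b = [437, 6, 1, 8] (same object as a, c); c = [437, 6, 1, 8] (same object as a, b)
`b.append(416)` → a = [437, 6, 1, 8, 416] (same object as b, c); b = [437, 6, 1, 8, 416] (same object as a, c); c = [437, 6, 1, 8, 416] (same object as a, b)
`print(a)` → prints [437, 6, 1, 8, 416]
`print(c)` → prints [437, 6, 1, 8, 416]

Answer:
[437, 6, 1, 8, 416]
[437, 6, 1, 8, 416]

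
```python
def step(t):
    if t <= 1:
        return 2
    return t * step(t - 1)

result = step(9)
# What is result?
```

step(9) = 9 * 8 * 7 * 6 * 5 * 4 * 3 * 2 * 2 = 725760

Answer: 725760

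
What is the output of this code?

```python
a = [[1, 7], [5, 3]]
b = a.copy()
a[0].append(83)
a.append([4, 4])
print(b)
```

Key concept: shallow copy with nested lists.
Step by step:
`a = [[1, 7], [5, 3]]` → a = [[1, 7], [5, 3]]
`b = a.copy()` → b = [[1, 7], [5, 3]]
`a[0].append(83)` → a = [[1, 7, 83], [5, 3]]; b = [[1, 7, 83], [5, 3]]
`a.append([4, 4])` → a = [[1, 7, 83], [5, 3], [4, 4]]
`print(b)` → prints [[1, 7, 83], [5, 3]]

Answer: [[1, 7, 83], [5, 3]]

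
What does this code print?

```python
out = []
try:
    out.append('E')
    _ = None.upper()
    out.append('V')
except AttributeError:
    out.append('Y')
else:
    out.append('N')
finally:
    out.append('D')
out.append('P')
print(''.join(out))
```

Execution trace: 'E' (try body) → 'Y' (except AttributeError) → 'D' (finally) → 'P' (after the try/except). Output: EYDP

Answer: EYDP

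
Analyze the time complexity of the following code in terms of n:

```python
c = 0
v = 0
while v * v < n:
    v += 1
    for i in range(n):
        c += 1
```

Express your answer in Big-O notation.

Each loop level contributes: √n × n. Multiplying the contributions gives O(n√n).

Answer: O(n√n)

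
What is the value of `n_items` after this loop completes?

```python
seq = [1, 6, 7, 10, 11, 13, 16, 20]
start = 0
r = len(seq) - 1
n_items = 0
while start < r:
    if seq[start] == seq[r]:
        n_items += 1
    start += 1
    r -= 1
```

Count matching pairs from ends
`n_items` takes the values: 0

Answer: 0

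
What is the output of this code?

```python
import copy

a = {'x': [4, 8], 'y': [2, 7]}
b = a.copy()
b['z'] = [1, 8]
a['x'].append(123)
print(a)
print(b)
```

Key concept: shallow copy of dict with mutable values.
Step by step:
`a = {'x': [4, 8], 'y': [2, 7]}` → a = {'x': [4, 8], 'y': [2, 7]}
`b = a.copy()` → b = {'x': [4, 8], 'y': [2, 7]}
`b['z'] = [1, 8]` → b = {'x': [4, 8], 'y': [2, 7], 'z': [1, 8]}
`a['x'].append(123)` → a = {'x': [4, 8, 123], 'y': [2, 7]}; b = {'x': [4, 8, 123], 'y': [2, 7], 'z': [1, 8]}
`print(a)` → prints {'x': [4, 8, 123], 'y': [2, 7]}
`print(b)` → prints {'x': [4, 8, 123], 'y': [2, 7], 'z': [1, 8]}

Answer:
{'x': [4, 8, 123], 'y': [2, 7]}
{'x': [4, 8, 123], 'y': [2, 7], 'z': [1, 8]}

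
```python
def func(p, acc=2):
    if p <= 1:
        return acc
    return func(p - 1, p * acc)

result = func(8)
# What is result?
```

Accumulator trace (n, acc): (8, 2) -> (7, 16) -> (6, 112) -> (5, 672) -> (4, 3360) -> (3, 13440) -> (2, 40320) -> (1, 80640) -> return 80640

Answer: 80640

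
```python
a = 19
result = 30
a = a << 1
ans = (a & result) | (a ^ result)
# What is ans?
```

Trace:
`a = 19` → a = 19
`result = 30` → result = 30
`a = a << 1` → a = 38
`ans = (a & result) | (a ^ result)` → ans = 62
So ans = 62

Answer: 62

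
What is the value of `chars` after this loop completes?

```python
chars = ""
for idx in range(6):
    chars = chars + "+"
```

Repeat '+' 6 times
`chars` takes the values: "" → "+" → "++" → "+++" → "++++" → "+++++" → "++++++"

Answer: "++++++"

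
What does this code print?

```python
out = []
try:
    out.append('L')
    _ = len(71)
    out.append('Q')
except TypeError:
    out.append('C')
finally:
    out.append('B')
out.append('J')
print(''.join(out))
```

Execution trace: 'L' (try body) → 'C' (except TypeError) → 'B' (finally) → 'J' (after the try/except). Output: LCBJ

Answer: LCBJ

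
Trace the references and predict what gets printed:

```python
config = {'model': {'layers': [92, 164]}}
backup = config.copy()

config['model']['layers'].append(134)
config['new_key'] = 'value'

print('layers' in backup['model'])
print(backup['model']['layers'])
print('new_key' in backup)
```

Key concept: shallow copy gotcha with nested dict.
Step by step:
`config = {'model': {'layers': [92, 164]}}` → config = {'model': {'layers': [92, 164]}}
`backup = config.copy()` → backup = {'model': {'layers': [92, 164]}}
`config['model']['layers'].append(134)` → config = {'model': {'layers': [92, 164, 134]}}; backup = {'model': {'layers': [92, 164, 134]}}
`config['new_key'] = 'value'` → config = {'model': {'layers': [92, 164, 134]}, 'new_key': 'value'}
`print('layers' in backup['model'])` → prints True
`print(backup['model']['layers'])` → prints [92, 164, 134]
`print('new_key' in backup)` → prints False

Answer:
True
[92, 164, 134]
False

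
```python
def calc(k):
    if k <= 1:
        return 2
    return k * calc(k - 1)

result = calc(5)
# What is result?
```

calc(5) = 5 * 4 * 3 * 2 * 2 = 240

Answer: 240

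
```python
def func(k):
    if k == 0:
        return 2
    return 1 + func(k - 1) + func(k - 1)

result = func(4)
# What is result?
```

func(k) = 1 + 2·func(k-1), func(0)=2. Closed form: (2+1)·2^4 - 1 = 47.

Answer: 47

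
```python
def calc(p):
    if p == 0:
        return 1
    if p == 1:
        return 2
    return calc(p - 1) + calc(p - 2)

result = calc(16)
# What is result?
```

Build up from base cases: calc(0)=1, calc(1)=2, calc(2)=3, calc(3)=5, calc(4)=8, calc(5)=13, calc(6)=21, ..., calc(16)=2584

Answer: 2584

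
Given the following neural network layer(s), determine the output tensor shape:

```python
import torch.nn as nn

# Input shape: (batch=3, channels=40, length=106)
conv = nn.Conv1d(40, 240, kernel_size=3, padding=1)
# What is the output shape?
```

Input: (3, 40, 106) -> Output: (3, 240, 106)

Answer: (3, 240, 106)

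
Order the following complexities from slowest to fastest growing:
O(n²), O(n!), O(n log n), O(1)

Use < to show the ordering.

Ordered by growth rate: O(1) < O(n log n) < O(n²) < O(n!)

Answer: O(1) < O(n log n) < O(n²) < O(n!)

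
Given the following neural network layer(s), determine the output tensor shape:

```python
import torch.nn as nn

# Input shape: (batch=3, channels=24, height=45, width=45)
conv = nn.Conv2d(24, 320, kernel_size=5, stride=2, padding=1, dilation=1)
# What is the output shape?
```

Input: (3, 24, 45, 45) -> Output: (3, 320, 22, 22)

Answer: (3, 320, 22, 22)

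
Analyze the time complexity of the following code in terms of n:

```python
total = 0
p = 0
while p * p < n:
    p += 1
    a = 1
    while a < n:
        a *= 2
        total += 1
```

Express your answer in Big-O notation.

Each loop level contributes: √n × log n. Multiplying the contributions gives O(√n log n).

Answer: O(√n log n)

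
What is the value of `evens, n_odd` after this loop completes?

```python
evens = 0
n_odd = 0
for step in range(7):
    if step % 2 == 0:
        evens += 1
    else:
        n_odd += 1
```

Count evens and odds in range(7)
`evens, n_odd` takes the values: (0, 0) → (1, 0) → (1, 1) → (2, 1) → (2, 2) → (3, 2) → (3, 3) → (4, 3)

Answer: 4, 3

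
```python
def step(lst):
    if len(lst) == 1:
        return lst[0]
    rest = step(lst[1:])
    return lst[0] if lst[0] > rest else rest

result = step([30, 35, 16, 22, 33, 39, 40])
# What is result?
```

Recursive max over [30, 35, 16, 22, 33, 39, 40] = 40

Answer: 40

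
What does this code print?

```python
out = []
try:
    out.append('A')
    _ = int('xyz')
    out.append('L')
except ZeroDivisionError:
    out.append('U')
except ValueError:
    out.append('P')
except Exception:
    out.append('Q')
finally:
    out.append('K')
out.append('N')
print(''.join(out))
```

Execution trace: 'A' (try body) → 'P' (except ValueError) → 'K' (finally) → 'N' (after the try/except). Output: APKN

Answer: APKN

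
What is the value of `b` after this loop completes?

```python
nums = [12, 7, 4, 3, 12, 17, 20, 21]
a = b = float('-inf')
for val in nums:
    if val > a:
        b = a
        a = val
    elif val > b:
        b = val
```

Second largest (with repeats) in [12, 7, 4, 3, 12, 17, 20, 21]
`b` takes the values: -inf → 7 → 12 → 17 → 20

Answer: 20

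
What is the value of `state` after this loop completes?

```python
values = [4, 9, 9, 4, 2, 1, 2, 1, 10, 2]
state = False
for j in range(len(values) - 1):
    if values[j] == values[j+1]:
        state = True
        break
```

Check consecutive duplicates in [4, 9, 9, 4, 2, 1, 2, 1, 10, 2]
`state` takes the values: False → True

Answer: True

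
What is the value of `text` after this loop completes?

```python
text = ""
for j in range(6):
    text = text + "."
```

Repeat '.' 6 times
`text` takes the values: "" → "." → ".." → "..." → "...." → "....." → "......"

Answer: "......"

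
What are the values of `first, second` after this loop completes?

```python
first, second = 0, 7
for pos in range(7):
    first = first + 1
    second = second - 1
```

first goes 0→7, second goes 7→0
`first, second` takes the values: (0, 7) → (1, 7) → (1, 6) → (2, 6) → (2, 5) → (3, 5) → (3, 4) → (4, 4) → (4, 3) → (5, 3) → (5, 2) → (6, 2) → (6, 1) → (7, 1) → (7, 0)

Answer: 7, 0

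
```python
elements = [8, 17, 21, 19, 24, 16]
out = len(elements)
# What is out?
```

Trace:
`elements = [8, 17, 21, 19, 24, 16]` → elements = [8, 17, 21, 19, 24, 16]
`out = len(elements)` → out = 6
So out = 6

Answer: 6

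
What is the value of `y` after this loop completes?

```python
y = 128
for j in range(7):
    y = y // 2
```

Halve 7 times: 128 // 2^7 = 1
`y` takes the values: 128 → 64 → 32 → 16 → 8 → 4 → 2 → 1

Answer: 1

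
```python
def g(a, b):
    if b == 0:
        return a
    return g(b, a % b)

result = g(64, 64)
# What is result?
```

g(64, 64) -> g(64, 0) -> 64

Answer: 64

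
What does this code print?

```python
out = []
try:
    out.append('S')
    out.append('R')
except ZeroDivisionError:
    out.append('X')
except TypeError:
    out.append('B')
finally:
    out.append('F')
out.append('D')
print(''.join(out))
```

Execution trace: 'S' (try body) → 'R' (try body, no exception) → 'F' (finally) → 'D' (after the try/except). Output: SRFD

Answer: SRFD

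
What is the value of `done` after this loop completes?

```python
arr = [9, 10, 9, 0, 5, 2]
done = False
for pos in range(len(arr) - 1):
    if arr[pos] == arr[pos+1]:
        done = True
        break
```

Check consecutive duplicates in [9, 10, 9, 0, 5, 2]
`done` takes the values: False

Answer: False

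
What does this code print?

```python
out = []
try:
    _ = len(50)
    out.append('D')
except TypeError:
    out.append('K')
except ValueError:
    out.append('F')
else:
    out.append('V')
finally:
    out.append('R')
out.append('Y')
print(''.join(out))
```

Execution trace: 'K' (except TypeError) → 'R' (finally) → 'Y' (after the try/except). Output: KRY

Answer: KRY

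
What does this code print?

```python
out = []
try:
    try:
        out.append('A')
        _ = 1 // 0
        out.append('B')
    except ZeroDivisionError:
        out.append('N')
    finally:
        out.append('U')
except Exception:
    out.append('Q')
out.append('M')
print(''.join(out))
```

Execution trace: 'A' (inner try body) → 'N' (inner except ZeroDivisionError) → 'U' (inner finally) → 'M' (after the try/except). Output: ANUM

Answer: ANUM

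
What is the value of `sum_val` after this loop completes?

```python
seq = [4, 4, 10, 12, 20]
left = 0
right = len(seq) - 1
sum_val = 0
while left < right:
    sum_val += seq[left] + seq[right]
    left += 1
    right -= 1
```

Sum of pairs from ends
`sum_val` takes the values: 0 → 24 → 40

Answer: 40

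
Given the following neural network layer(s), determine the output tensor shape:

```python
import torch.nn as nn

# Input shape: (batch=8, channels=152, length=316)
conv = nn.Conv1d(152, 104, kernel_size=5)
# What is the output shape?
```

Input: (8, 152, 316) -> Output: (8, 104, 312)

Answer: (8, 104, 312)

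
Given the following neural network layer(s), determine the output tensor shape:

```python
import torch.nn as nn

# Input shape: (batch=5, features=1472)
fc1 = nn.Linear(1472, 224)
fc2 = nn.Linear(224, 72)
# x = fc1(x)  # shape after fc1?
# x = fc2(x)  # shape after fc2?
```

Input: (5, 1472) -> after fc1: (5, 224) -> Output: (5, 72)

Answer: (5, 72)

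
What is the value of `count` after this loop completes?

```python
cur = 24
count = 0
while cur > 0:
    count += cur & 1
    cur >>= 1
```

Count set bits in 24 (binary: 0b11000)
`count` takes the values: 0 → 1 → 2

Answer: 2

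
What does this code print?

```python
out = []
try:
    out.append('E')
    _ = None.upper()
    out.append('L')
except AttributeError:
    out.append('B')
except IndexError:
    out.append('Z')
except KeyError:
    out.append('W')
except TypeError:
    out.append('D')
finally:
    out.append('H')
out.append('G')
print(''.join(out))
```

Execution trace: 'E' (try body) → 'B' (except AttributeError) → 'H' (finally) → 'G' (after the try/except). Output: EBHG

Answer: EBHG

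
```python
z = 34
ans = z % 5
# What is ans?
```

Trace:
`z = 34` → z = 34
`ans = z % 5` → ans = 4
So ans = 4

Answer: 4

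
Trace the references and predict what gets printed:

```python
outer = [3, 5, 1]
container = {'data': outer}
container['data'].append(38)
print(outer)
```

Key concept: dict holds reference to list.
Step by step:
`outer = [3, 5, 1]` → outer = [3, 5, 1]
`container = {'data': outer}` → container = {'data': [3, 5, 1]}
`container['data'].append(38)` → outer = [3, 5, 1, 38]; container = {'data': [3, 5, 1, 38]}
`print(outer)` → prints [3, 5, 1, 38]

Answer: [3, 5, 1, 38]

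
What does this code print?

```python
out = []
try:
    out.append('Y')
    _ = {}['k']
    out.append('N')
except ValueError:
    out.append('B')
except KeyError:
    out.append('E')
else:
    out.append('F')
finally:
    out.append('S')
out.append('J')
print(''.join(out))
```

Execution trace: 'Y' (try body) → 'E' (except KeyError) → 'S' (finally) → 'J' (after the try/except). Output: YESJ

Answer: YESJ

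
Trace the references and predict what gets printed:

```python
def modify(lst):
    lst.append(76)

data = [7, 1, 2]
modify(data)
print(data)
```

Key concept: function modifies passed list.
Step by step:
`data = [7, 1, 2]` → data = [7, 1, 2]
`modify(data)` → data = [7, 1, 2, 76]
`print(data)` → prints [7, 1, 2, 76]

Answer: [7, 1, 2, 76]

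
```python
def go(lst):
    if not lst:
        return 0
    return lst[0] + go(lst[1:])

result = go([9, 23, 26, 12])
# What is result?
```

9 + 23 + 26 + 12 + 0 = 70

Answer: 70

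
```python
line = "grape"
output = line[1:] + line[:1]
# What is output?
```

Trace:
`line = "grape"` → line = 'grape'
`output = line[1:] + line[:1]` → output = 'rapeg'
So output = 'rapeg'

Answer: 'rapeg'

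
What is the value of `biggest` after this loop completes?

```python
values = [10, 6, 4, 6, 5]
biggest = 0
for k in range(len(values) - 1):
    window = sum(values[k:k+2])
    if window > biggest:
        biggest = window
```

Max sum of 2-element window in [10, 6, 4, 6, 5]
`biggest` takes the values: 0 → 16

Answer: 16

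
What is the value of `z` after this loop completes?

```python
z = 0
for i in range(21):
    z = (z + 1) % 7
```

Increment mod 7, 21 times = 0
`z` takes the values: 0 → 1 → 2 → 3 → 4 → 5 → 6 → 0 → 1 → 2 → 3 → 4 → 5 → 6 → 0 → 1 → 2 → 3 → 4 → 5 → 6 → 0

Answer: 0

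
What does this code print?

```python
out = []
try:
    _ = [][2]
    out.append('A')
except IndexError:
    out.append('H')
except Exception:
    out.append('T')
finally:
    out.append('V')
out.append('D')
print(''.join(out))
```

Execution trace: 'H' (except IndexError) → 'V' (finally) → 'D' (after the try/except). Output: HVD

Answer: HVD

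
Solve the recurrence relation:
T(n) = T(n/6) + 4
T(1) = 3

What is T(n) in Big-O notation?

Each step divides n by 6 and adds 4. After log_6(n) steps we reach T(1)=3. So T(n) = 4·log_6(n) + 3 = O(log n).

Answer: O(log n)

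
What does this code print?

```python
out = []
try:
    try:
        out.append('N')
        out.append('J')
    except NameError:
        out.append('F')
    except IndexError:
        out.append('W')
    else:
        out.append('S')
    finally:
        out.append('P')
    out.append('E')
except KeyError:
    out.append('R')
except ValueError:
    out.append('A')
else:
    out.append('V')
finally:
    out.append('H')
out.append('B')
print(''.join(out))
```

Execution trace: 'N' (inner try body) → 'J' (inner try body, no exception) → 'S' (inner else) → 'P' (inner finally) → 'E' (try body, no exception) → 'V' (else) → 'H' (finally) → 'B' (after the try/except). Output: NJSPEVHB

Answer: NJSPEVHB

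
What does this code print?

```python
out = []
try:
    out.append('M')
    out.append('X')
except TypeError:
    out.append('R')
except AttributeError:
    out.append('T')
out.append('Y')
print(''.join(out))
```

Execution trace: 'M' (try body) → 'X' (try body, no exception) → 'Y' (after the try/except). Output: MXY

Answer: MXY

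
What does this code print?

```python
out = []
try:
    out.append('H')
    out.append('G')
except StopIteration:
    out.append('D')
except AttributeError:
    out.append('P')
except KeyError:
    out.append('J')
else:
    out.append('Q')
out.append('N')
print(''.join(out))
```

Execution trace: 'H' (try body) → 'G' (try body, no exception) → 'Q' (else) → 'N' (after the try/except). Output: HGQN

Answer: HGQN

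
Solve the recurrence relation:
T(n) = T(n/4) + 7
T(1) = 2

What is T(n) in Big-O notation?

Each step divides n by 4 and adds 7. After log_4(n) steps we reach T(1)=2. So T(n) = 7·log_4(n) + 2 = O(log n).

Answer: O(log n)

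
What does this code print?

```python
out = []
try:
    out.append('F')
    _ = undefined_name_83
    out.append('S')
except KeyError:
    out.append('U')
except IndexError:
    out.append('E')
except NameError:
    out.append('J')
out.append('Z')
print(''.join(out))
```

Execution trace: 'F' (try body) → 'J' (except NameError) → 'Z' (after the try/except). Output: FJZ

Answer: FJZ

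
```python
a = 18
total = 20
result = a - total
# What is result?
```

Trace:
`a = 18` → a = 18
`total = 20` → total = 20
`result = a - total` → result = -2
So result = -2

Answer: -2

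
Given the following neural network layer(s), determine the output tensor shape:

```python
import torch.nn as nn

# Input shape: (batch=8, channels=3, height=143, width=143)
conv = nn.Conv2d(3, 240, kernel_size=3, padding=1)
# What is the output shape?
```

Input: (8, 3, 143, 143) -> Output: (8, 240, 143, 143)

Answer: (8, 240, 143, 143)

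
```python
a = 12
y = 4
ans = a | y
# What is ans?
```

Trace:
`a = 12` → a = 12
`y = 4` → y = 4
`ans = a | y` → ans = 12
So ans = 12

Answer: 12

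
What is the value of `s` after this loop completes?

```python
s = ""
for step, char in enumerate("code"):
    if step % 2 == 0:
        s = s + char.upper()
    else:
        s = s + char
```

Uppercase even positions in 'code'
`s` takes the values: "" → "C" → "Co" → "CoD" → "CoDe"

Answer: "CoDe"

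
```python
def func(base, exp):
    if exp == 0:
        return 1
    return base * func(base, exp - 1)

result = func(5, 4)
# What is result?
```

func(5, 4) = 5 * 5 * 5 * 5 = 625

Answer: 625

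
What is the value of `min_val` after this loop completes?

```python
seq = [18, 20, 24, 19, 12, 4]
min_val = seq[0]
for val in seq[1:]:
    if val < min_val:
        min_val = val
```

Minimum of [18, 20, 24, 19, 12, 4]
`min_val` takes the values: 18 → 12 → 4

Answer: 4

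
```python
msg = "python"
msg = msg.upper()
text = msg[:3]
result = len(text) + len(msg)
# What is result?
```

Trace:
`msg = "python"` → msg = 'python'
`msg = msg.upper()` → msg = 'PYTHON'
`text = msg[:3]` → text = 'PYT'
`result = len(text) + len(msg)` → result = 9
So result = 9

Answer: 9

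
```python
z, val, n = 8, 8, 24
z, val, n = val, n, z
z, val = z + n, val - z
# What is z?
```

Trace:
`z, val, n = 8, 8, 24` → z = 8; val = 8; n = 24
`z, val, n = val, n, z` → z = 8; val = 24; n = 8
`z, val = z + n, val - z` → z = 16; val = 16
So z = 16

Answer: 16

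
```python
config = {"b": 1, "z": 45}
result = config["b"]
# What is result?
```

Trace:
`config = {"b": 1, "z": 45}` → config = {'b': 1, 'z': 45}
`result = config["b"]` → result = 1
So result = 1

Answer: 1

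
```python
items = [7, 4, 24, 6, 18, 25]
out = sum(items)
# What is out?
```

Trace:
`items = [7, 4, 24, 6, 18, 25]` → items = [7, 4, 24, 6, 18, 25]
`out = sum(items)` → out = 84
So out = 84

Answer: 84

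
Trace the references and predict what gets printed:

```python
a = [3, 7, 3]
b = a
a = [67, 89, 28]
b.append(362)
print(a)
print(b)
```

Key concept: rebinding vs mutation: a is rebound to a new list, b still points at the original.
Step by step:
`a = [3, 7, 3]` → a = [3, 7, 3]
`b = a` → b = [3, 7, 3] (same object as a)
`a = [67, 89, 28]` → a = [67, 89, 28]
`b.append(362)` → b = [3, 7, 3, 362]
`print(a)` → prints [67, 89, 28]
`print(b)` → prints [3, 7, 3, 362]

Answer:
[67, 89, 28]
[3, 7, 3, 362]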